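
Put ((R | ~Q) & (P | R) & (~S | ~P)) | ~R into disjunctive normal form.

(R & ~S) | (R & ~P) | (~Q & P & ~S) | ~R

((R | ~Q) & (P | R) & (~S | ~P)) | ~R
= (R & P & ~S) | (R & P & ~P) | (R & R & ~S) | (R & R & ~P) | (~Q & P & ~S) | (~Q & P & ~P) | (~Q & R & ~S) | (~Q & R & ~P) | ~R   [distribute & over |]
= (R & ~S) | (R & ~P) | (~Q & P & ~S) | ~R   [simplify]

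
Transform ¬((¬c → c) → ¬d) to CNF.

¬((¬c → c) → ¬d)
⇔ ¬(¬(¬c → c) ∨ ¬d)   [eliminate →]
⇔ ¬(¬(¬¬c ∨ c) ∨ ¬d)   [eliminate →]
⇔ ¬¬(¬¬c ∨ c) ∧ ¬¬d   [De Morgan]
⇔ (¬¬c ∨ c) ∧ ¬¬d   [double negation]
⇔ (c ∨ c) ∧ ¬¬d   [double negation]
⇔ (c ∨ c) ∧ d   [double negation]
⇔ c ∧ d   [simplify]

c ∧ d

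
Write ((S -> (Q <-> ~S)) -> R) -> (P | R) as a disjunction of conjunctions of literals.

((S -> (Q <-> ~S)) -> R) -> (P | R)
= ~((S -> (Q <-> ~S)) -> R) | P | R   (eliminate ->)
= ~(~(S -> (Q <-> ~S)) | R) | P | R   (eliminate ->)
= ~(~(~S | (Q <-> ~S)) | R) | P | R   (eliminate ->)
= ~(~(~S | ((Q -> ~S) & (~S -> Q))) | R) | P | R   (eliminate <->)
= ~(~(~S | ((~Q | ~S) & (~S -> Q))) | R) | P | R   (eliminate ->)
= ~(~(~S | ((~Q | ~S) & (~~S | Q))) | R) | P | R   (eliminate ->)
= (~~(~S | ((~Q | ~S) & (~~S | Q))) & ~R) | P | R   (De Morgan)
= ((~S | ((~Q | ~S) & (~~S | Q))) & ~R) | P | R   (double negation)
= ((~S | ((~Q | ~S) & (S | Q))) & ~R) | P | R   (double negation)
= (~S & ~R) | (~Q & S & ~R) | (~Q & Q & ~R) | (~S & S & ~R) | (~S & Q & ~R) | P | R   (distribute & over |)
= (~S & ~R) | (~Q & S & ~R) | P | R   (simplify)

(~S & ~R) | (~Q & S & ~R) | P | R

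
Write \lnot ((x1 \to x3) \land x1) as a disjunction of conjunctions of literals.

\lnot ((x1 \to x3) \land x1)
≡ \lnot ((\lnot x1 \lor x3) \land x1)   (eliminate \to)
≡ \lnot (\lnot x1 \lor x3) \lor \lnot x1   (De Morgan)
≡ (\lnot \lnot x1 \land \lnot x3) \lor \lnot x1   (De Morgan)
≡ (x1 \land \lnot x3) \lor \lnot x1   (double negation)

(x1 \land \lnot x3) \lor \lnot x1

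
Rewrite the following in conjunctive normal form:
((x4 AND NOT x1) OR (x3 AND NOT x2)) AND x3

(x4 OR NOT x2) AND (NOT x1 OR NOT x2) AND x3

((x4 AND NOT x1) OR (x3 AND NOT x2)) AND x3
≡ (x4 OR x3) AND (x4 OR NOT x2) AND (NOT x1 OR x3) AND (NOT x1 OR NOT x2) AND x3
≡ (x4 OR NOT x2) AND (NOT x1 OR NOT x2) AND x3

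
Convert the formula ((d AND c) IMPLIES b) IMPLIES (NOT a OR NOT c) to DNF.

((d AND c) IMPLIES b) IMPLIES (NOT a OR NOT c)
≡ NOT ((d AND c) IMPLIES b) OR NOT a OR NOT c   (eliminate IMPLIES)
≡ NOT (NOT (d AND c) OR b) OR NOT a OR NOT c   (eliminate IMPLIES)
≡ (NOT NOT (d AND c) AND NOT b) OR NOT a OR NOT c   (De Morgan)
≡ (d AND c AND NOT b) OR NOT a OR NOT c   (double negation)

(d AND c AND NOT b) OR NOT a OR NOT c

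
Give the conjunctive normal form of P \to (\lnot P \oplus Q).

P \to (\lnot P \oplus Q)
⇔ \lnot P \lor (\lnot P \oplus Q)   [eliminate \to]
⇔ \lnot P \lor ((\lnot P \lor Q) \land \lnot (\lnot P \land Q))   [expand \oplus]
⇔ \lnot P \lor ((\lnot P \lor Q) \land (\lnot \lnot P \lor \lnot Q))   [De Morgan]
⇔ \lnot P \lor ((\lnot P \lor Q) \land (P \lor \lnot Q))   [double negation]
⇔ (\lnot P \lor \lnot P \lor Q) \land (\lnot P \lor P \lor \lnot Q)   [distribute \lor over \land]
⇔ \lnot P \lor Q   [simplify]

\lnot P \lor Q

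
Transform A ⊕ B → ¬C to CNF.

(¬A ∨ B ∨ ¬C) ∧ (¬B ∨ A ∨ ¬C)

A ⊕ B → ¬C
= ¬(A ⊕ B) ∨ ¬C   [eliminate →]
= ¬((A ∨ B) ∧ ¬(A ∧ B)) ∨ ¬C   [expand ⊕]
= ¬(A ∨ B) ∨ ¬¬(A ∧ B) ∨ ¬C   [De Morgan]
= ¬A ∧ ¬B ∨ ¬¬(A ∧ B) ∨ ¬C   [De Morgan]
= ¬A ∧ ¬B ∨ A ∧ B ∨ ¬C   [double negation]
= (¬A ∨ A ∨ ¬C) ∧ (¬A ∨ B ∨ ¬C) ∧ (¬B ∨ A ∨ ¬C) ∧ (¬B ∨ B ∨ ¬C)   [distribute ∨ over ∧]
= (¬A ∨ B ∨ ¬C) ∧ (¬B ∨ A ∨ ¬C)   [simplify]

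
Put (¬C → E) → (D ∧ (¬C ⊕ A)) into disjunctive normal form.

(¬C ∧ ¬E) ∨ (D ∧ ¬C ∧ ¬A) ∨ (D ∧ C ∧ A)

(¬C → E) → (D ∧ (¬C ⊕ A))
≡ ¬(¬C → E) ∨ (D ∧ (¬C ⊕ A))   [eliminate →]
≡ ¬(¬¬C ∨ E) ∨ (D ∧ (¬C ⊕ A))   [eliminate →]
≡ ¬(¬¬C ∨ E) ∨ (D ∧ ((¬C ∧ ¬A) ∨ (¬¬C ∧ A)))   [expand ⊕]
≡ (¬¬¬C ∧ ¬E) ∨ (D ∧ ((¬C ∧ ¬A) ∨ (¬¬C ∧ A)))   [De Morgan]
≡ (¬C ∧ ¬E) ∨ (D ∧ ((¬C ∧ ¬A) ∨ (¬¬C ∧ A)))   [double negation]
≡ (¬C ∧ ¬E) ∨ (D ∧ ((¬C ∧ ¬A) ∨ (C ∧ A)))   [double negation]
≡ (¬C ∧ ¬E) ∨ (D ∧ ¬C ∧ ¬A) ∨ (D ∧ C ∧ A)   [distribute ∧ over ∨]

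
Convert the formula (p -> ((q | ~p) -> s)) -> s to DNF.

(p -> ((q | ~p) -> s)) -> s
≡ ~(p -> ((q | ~p) -> s)) | s   [eliminate ->]
≡ ~(~p | ((q | ~p) -> s)) | s   [eliminate ->]
≡ ~(~p | ~(q | ~p) | s) | s   [eliminate ->]
≡ (~~p & ~~(q | ~p) & ~s) | s   [De Morgan]
≡ (p & ~~(q | ~p) & ~s) | s   [double negation]
≡ (p & (q | ~p) & ~s) | s   [double negation]
≡ (p & q & ~s) | (p & ~p & ~s) | s   [distribute & over |]
≡ (p & q & ~s) | s   [simplify]

(p & q & ~s) | s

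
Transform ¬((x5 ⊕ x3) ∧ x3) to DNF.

x3 ∧ x5 ∨ ¬x3

¬((x5 ⊕ x3) ∧ x3)
⇔ ¬((x5 ∧ ¬x3 ∨ ¬x5 ∧ x3) ∧ x3)   [expand ⊕]
⇔ ¬(x5 ∧ ¬x3 ∨ ¬x5 ∧ x3) ∨ ¬x3   [De Morgan]
⇔ ¬(x5 ∧ ¬x3) ∧ ¬(¬x5 ∧ x3) ∨ ¬x3   [De Morgan]
⇔ (¬x5 ∨ ¬¬x3) ∧ ¬(¬x5 ∧ x3) ∨ ¬x3   [De Morgan]
⇔ (¬x5 ∨ x3) ∧ ¬(¬x5 ∧ x3) ∨ ¬x3   [double negation]
⇔ (¬x5 ∨ x3) ∧ (¬¬x5 ∨ ¬x3) ∨ ¬x3   [De Morgan]
⇔ (¬x5 ∨ x3) ∧ (x5 ∨ ¬x3) ∨ ¬x3   [double negation]
⇔ ¬x5 ∧ x5 ∨ ¬x5 ∧ ¬x3 ∨ x3 ∧ x5 ∨ x3 ∧ ¬x3 ∨ ¬x3   [distribute ∧ over ∨]
⇔ x3 ∧ x5 ∨ ¬x3   [simplify]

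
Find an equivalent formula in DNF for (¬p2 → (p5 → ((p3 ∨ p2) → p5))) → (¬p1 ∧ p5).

¬p1 ∧ p5

(¬p2 → (p5 → ((p3 ∨ p2) → p5))) → (¬p1 ∧ p5)
= ¬(¬p2 → (p5 → ((p3 ∨ p2) → p5))) ∨ (¬p1 ∧ p5)   [eliminate →]
= ¬(¬¬p2 ∨ (p5 → ((p3 ∨ p2) → p5))) ∨ (¬p1 ∧ p5)   [eliminate →]
= ¬(¬¬p2 ∨ ¬p5 ∨ ((p3 ∨ p2) → p5)) ∨ (¬p1 ∧ p5)   [eliminate →]
= ¬(¬¬p2 ∨ ¬p5 ∨ ¬(p3 ∨ p2) ∨ p5) ∨ (¬p1 ∧ p5)   [eliminate →]
= (¬¬¬p2 ∧ ¬¬p5 ∧ ¬¬(p3 ∨ p2) ∧ ¬p5) ∨ (¬p1 ∧ p5)   [De Morgan]
= (¬p2 ∧ ¬¬p5 ∧ ¬¬(p3 ∨ p2) ∧ ¬p5) ∨ (¬p1 ∧ p5)   [double negation]
= (¬p2 ∧ p5 ∧ ¬¬(p3 ∨ p2) ∧ ¬p5) ∨ (¬p1 ∧ p5)   [double negation]
= (¬p2 ∧ p5 ∧ (p3 ∨ p2) ∧ ¬p5) ∨ (¬p1 ∧ p5)   [double negation]
= (¬p2 ∧ p5 ∧ p3 ∧ ¬p5) ∨ (¬p2 ∧ p5 ∧ p2 ∧ ¬p5) ∨ (¬p1 ∧ p5)   [distribute ∧ over ∨]
= ¬p1 ∧ p5   [simplify]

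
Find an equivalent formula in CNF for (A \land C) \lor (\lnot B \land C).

(A \land C) \lor (\lnot B \land C)
≡ (A \lor \lnot B) \land (A \lor C) \land (C \lor \lnot B) \land (C \lor C)   (distribute \lor over \land)
≡ (A \lor \lnot B) \land C   (simplify)

(A \lor \lnot B) \land C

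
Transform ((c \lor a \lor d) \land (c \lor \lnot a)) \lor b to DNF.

c \lor (d \land \lnot a) \lor b

((c \lor a \lor d) \land (c \lor \lnot a)) \lor b
≡ (c \land c) \lor (c \land \lnot a) \lor (a \land c) \lor (a \land \lnot a) \lor (d \land c) \lor (d \land \lnot a) \lor b   [distribute \land over \lor]
≡ c \lor (d \land \lnot a) \lor b   [simplify]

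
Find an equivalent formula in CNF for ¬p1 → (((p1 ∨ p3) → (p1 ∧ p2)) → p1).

¬p1 → (((p1 ∨ p3) → (p1 ∧ p2)) → p1)
≡ ¬¬p1 ∨ (((p1 ∨ p3) → (p1 ∧ p2)) → p1)   [eliminate →]
≡ ¬¬p1 ∨ ¬((p1 ∨ p3) → (p1 ∧ p2)) ∨ p1   [eliminate →]
≡ ¬¬p1 ∨ ¬(¬(p1 ∨ p3) ∨ (p1 ∧ p2)) ∨ p1   [eliminate →]
≡ p1 ∨ ¬(¬(p1 ∨ p3) ∨ (p1 ∧ p2)) ∨ p1   [double negation]
≡ p1 ∨ (¬¬(p1 ∨ p3) ∧ ¬(p1 ∧ p2)) ∨ p1   [De Morgan]
≡ p1 ∨ ((p1 ∨ p3) ∧ ¬(p1 ∧ p2)) ∨ p1   [double negation]
≡ p1 ∨ ((p1 ∨ p3) ∧ (¬p1 ∨ ¬p2)) ∨ p1   [De Morgan]
≡ (p1 ∨ p1 ∨ p3 ∨ p1) ∧ (p1 ∨ ¬p1 ∨ ¬p2 ∨ p1)   [distribute ∨ over ∧]
≡ p1 ∨ p3   [simplify]

p1 ∨ p3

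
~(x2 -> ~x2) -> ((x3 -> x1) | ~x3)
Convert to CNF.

~x2 | ~x3 | x1

~(x2 -> ~x2) -> ((x3 -> x1) | ~x3)
⇔ ~~(x2 -> ~x2) | (x3 -> x1) | ~x3   — eliminate ->
⇔ ~~(~x2 | ~x2) | (x3 -> x1) | ~x3   — eliminate ->
⇔ ~~(~x2 | ~x2) | ~x3 | x1 | ~x3   — eliminate ->
⇔ ~x2 | ~x2 | ~x3 | x1 | ~x3   — double negation
⇔ ~x2 | ~x3 | x1   — simplify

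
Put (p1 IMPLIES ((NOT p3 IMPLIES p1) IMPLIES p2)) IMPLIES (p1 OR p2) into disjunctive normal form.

(p1 IMPLIES ((NOT p3 IMPLIES p1) IMPLIES p2)) IMPLIES (p1 OR p2)
≡ NOT (p1 IMPLIES ((NOT p3 IMPLIES p1) IMPLIES p2)) OR p1 OR p2   — eliminate IMPLIES
≡ NOT (NOT p1 OR ((NOT p3 IMPLIES p1) IMPLIES p2)) OR p1 OR p2   — eliminate IMPLIES
≡ NOT (NOT p1 OR NOT (NOT p3 IMPLIES p1) OR p2) OR p1 OR p2   — eliminate IMPLIES
≡ NOT (NOT p1 OR NOT (NOT NOT p3 OR p1) OR p2) OR p1 OR p2   — eliminate IMPLIES
≡ (NOT NOT p1 AND NOT NOT (NOT NOT p3 OR p1) AND NOT p2) OR p1 OR p2   — De Morgan
≡ (p1 AND NOT NOT (NOT NOT p3 OR p1) AND NOT p2) OR p1 OR p2   — double negation
≡ (p1 AND (NOT NOT p3 OR p1) AND NOT p2) OR p1 OR p2   — double negation
≡ (p1 AND (p3 OR p1) AND NOT p2) OR p1 OR p2   — double negation
≡ (p1 AND p3 AND NOT p2) OR (p1 AND p1 AND NOT p2) OR p1 OR p2   — distribute AND over OR
≡ p1 OR p2   — simplify

p1 OR p2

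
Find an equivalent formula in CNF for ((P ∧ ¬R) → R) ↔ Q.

(P ∨ Q) ∧ (¬R ∨ Q) ∧ (¬Q ∨ ¬P ∨ R)

((P ∧ ¬R) → R) ↔ Q
≡ (((P ∧ ¬R) → R) → Q) ∧ (Q → ((P ∧ ¬R) → R))
≡ (¬((P ∧ ¬R) → R) ∨ Q) ∧ (Q → ((P ∧ ¬R) → R))
≡ (¬(¬(P ∧ ¬R) ∨ R) ∨ Q) ∧ (Q → ((P ∧ ¬R) → R))
≡ (¬(¬(P ∧ ¬R) ∨ R) ∨ Q) ∧ (¬Q ∨ ((P ∧ ¬R) → R))
≡ (¬(¬(P ∧ ¬R) ∨ R) ∨ Q) ∧ (¬Q ∨ ¬(P ∧ ¬R) ∨ R)
≡ ((¬¬(P ∧ ¬R) ∧ ¬R) ∨ Q) ∧ (¬Q ∨ ¬(P ∧ ¬R) ∨ R)
≡ ((P ∧ ¬R ∧ ¬R) ∨ Q) ∧ (¬Q ∨ ¬(P ∧ ¬R) ∨ R)
≡ ((P ∧ ¬R ∧ ¬R) ∨ Q) ∧ (¬Q ∨ ¬P ∨ ¬¬R ∨ R)
≡ ((P ∧ ¬R ∧ ¬R) ∨ Q) ∧ (¬Q ∨ ¬P ∨ R ∨ R)
≡ (P ∨ Q) ∧ (¬R ∨ Q) ∧ (¬R ∨ Q) ∧ (¬Q ∨ ¬P ∨ R ∨ R)
≡ (P ∨ Q) ∧ (¬R ∨ Q) ∧ (¬Q ∨ ¬P ∨ R)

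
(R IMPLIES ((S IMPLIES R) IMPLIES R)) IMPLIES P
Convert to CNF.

(R IMPLIES ((S IMPLIES R) IMPLIES R)) IMPLIES P
⇔ NOT (R IMPLIES ((S IMPLIES R) IMPLIES R)) OR P   [eliminate IMPLIES]
⇔ NOT (NOT R OR ((S IMPLIES R) IMPLIES R)) OR P   [eliminate IMPLIES]
⇔ NOT (NOT R OR NOT (S IMPLIES R) OR R) OR P   [eliminate IMPLIES]
⇔ NOT (NOT R OR NOT (NOT S OR R) OR R) OR P   [eliminate IMPLIES]
⇔ (NOT NOT R AND NOT NOT (NOT S OR R) AND NOT R) OR P   [De Morgan]
⇔ (R AND NOT NOT (NOT S OR R) AND NOT R) OR P   [double negation]
⇔ (R AND (NOT S OR R) AND NOT R) OR P   [double negation]
⇔ (R OR P) AND (NOT S OR R OR P) AND (NOT R OR P)   [distribute OR over AND]
⇔ (R OR P) AND (NOT R OR P)   [simplify]

(R OR P) AND (NOT R OR P)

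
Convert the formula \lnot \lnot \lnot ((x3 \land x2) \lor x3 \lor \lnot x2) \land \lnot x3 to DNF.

\lnot \lnot \lnot ((x3 \land x2) \lor x3 \lor \lnot x2) \land \lnot x3
= \lnot ((x3 \land x2) \lor x3 \lor \lnot x2) \land \lnot x3   [double negation]
= \lnot (x3 \land x2) \land \lnot x3 \land \lnot \lnot x2 \land \lnot x3   [De Morgan]
= (\lnot x3 \lor \lnot x2) \land \lnot x3 \land \lnot \lnot x2 \land \lnot x3   [De Morgan]
= (\lnot x3 \lor \lnot x2) \land \lnot x3 \land x2 \land \lnot x3   [double negation]
= (\lnot x3 \land \lnot x3 \land x2 \land \lnot x3) \lor (\lnot x2 \land \lnot x3 \land x2 \land \lnot x3)   [distribute \land over \lor]
= \lnot x3 \land x2   [simplify]

\lnot x3 \land x2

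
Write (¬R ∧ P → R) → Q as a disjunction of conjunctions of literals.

(¬R ∧ P → R) → Q
⇔ ¬(¬R ∧ P → R) ∨ Q   — eliminate →
⇔ ¬(¬(¬R ∧ P) ∨ R) ∨ Q   — eliminate →
⇔ ¬¬(¬R ∧ P) ∧ ¬R ∨ Q   — De Morgan
⇔ ¬R ∧ P ∧ ¬R ∨ Q   — double negation
⇔ ¬R ∧ P ∨ Q   — simplify

¬R ∧ P ∨ Q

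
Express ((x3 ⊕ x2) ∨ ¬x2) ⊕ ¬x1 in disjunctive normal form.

(¬x3 ∧ x2 ∧ x1) ∨ (¬x2 ∧ x1) ∨ (x2 ∧ x3 ∧ ¬x1)

((x3 ⊕ x2) ∨ ¬x2) ⊕ ¬x1
≡ (((x3 ⊕ x2) ∨ ¬x2) ∧ ¬¬x1) ∨ (¬((x3 ⊕ x2) ∨ ¬x2) ∧ ¬x1)   — expand ⊕
≡ (((x3 ∧ ¬x2) ∨ (¬x3 ∧ x2) ∨ ¬x2) ∧ ¬¬x1) ∨ (¬((x3 ⊕ x2) ∨ ¬x2) ∧ ¬x1)   — expand ⊕
≡ (((x3 ∧ ¬x2) ∨ (¬x3 ∧ x2) ∨ ¬x2) ∧ ¬¬x1) ∨ (¬((x3 ∧ ¬x2) ∨ (¬x3 ∧ x2) ∨ ¬x2) ∧ ¬x1)   — expand ⊕
≡ (((x3 ∧ ¬x2) ∨ (¬x3 ∧ x2) ∨ ¬x2) ∧ x1) ∨ (¬((x3 ∧ ¬x2) ∨ (¬x3 ∧ x2) ∨ ¬x2) ∧ ¬x1)   — double negation
≡ (((x3 ∧ ¬x2) ∨ (¬x3 ∧ x2) ∨ ¬x2) ∧ x1) ∨ (¬(x3 ∧ ¬x2) ∧ ¬(¬x3 ∧ x2) ∧ ¬¬x2 ∧ ¬x1)   — De Morgan
≡ (((x3 ∧ ¬x2) ∨ (¬x3 ∧ x2) ∨ ¬x2) ∧ x1) ∨ ((¬x3 ∨ ¬¬x2) ∧ ¬(¬x3 ∧ x2) ∧ ¬¬x2 ∧ ¬x1)   — De Morgan
≡ (((x3 ∧ ¬x2) ∨ (¬x3 ∧ x2) ∨ ¬x2) ∧ x1) ∨ ((¬x3 ∨ x2) ∧ ¬(¬x3 ∧ x2) ∧ ¬¬x2 ∧ ¬x1)   — double negation
≡ (((x3 ∧ ¬x2) ∨ (¬x3 ∧ x2) ∨ ¬x2) ∧ x1) ∨ ((¬x3 ∨ x2) ∧ (¬¬x3 ∨ ¬x2) ∧ ¬¬x2 ∧ ¬x1)   — De Morgan
≡ (((x3 ∧ ¬x2) ∨ (¬x3 ∧ x2) ∨ ¬x2) ∧ x1) ∨ ((¬x3 ∨ x2) ∧ (x3 ∨ ¬x2) ∧ ¬¬x2 ∧ ¬x1)   — double negation
≡ (((x3 ∧ ¬x2) ∨ (¬x3 ∧ x2) ∨ ¬x2) ∧ x1) ∨ ((¬x3 ∨ x2) ∧ (x3 ∨ ¬x2) ∧ x2 ∧ ¬x1)   — double negation
≡ (x3 ∧ ¬x2 ∧ x1) ∨ (¬x3 ∧ x2 ∧ x1) ∨ (¬x2 ∧ x1) ∨ (¬x3 ∧ x3 ∧ x2 ∧ ¬x1) ∨ (¬x3 ∧ ¬x2 ∧ x2 ∧ ¬x1) ∨ (x2 ∧ x3 ∧ x2 ∧ ¬x1) ∨ (x2 ∧ ¬x2 ∧ x2 ∧ ¬x1)   — distribute ∧ over ∨
≡ (¬x3 ∧ x2 ∧ x1) ∨ (¬x2 ∧ x1) ∨ (x2 ∧ x3 ∧ ¬x1)   — simplify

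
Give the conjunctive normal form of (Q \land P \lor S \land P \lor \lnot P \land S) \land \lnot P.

(Q \land P \lor S \land P \lor \lnot P \land S) \land \lnot P
≡ (Q \lor S \lor \lnot P) \land (Q \lor S \lor S) \land (Q \lor P \lor \lnot P) \land (Q \lor P \lor S) \land (P \lor S \lor \lnot P) \land (P \lor S \lor S) \land (P \lor P \lor \lnot P) \land (P \lor P \lor S) \land \lnot P   — distribute \lor over \land
≡ (Q \lor S) \land (P \lor S) \land \lnot P   — simplify

(Q \lor S) \land (P \lor S) \land \lnot P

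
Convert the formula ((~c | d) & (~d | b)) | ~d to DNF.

((~c | d) & (~d | b)) | ~d
⇔ (~c & ~d) | (~c & b) | (d & ~d) | (d & b) | ~d   — distribute & over |
⇔ (~c & b) | (d & b) | ~d   — simplify

(~c & b) | (d & b) | ~d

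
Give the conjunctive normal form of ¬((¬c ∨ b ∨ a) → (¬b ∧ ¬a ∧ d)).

¬((¬c ∨ b ∨ a) → (¬b ∧ ¬a ∧ d))
= ¬(¬(¬c ∨ b ∨ a) ∨ (¬b ∧ ¬a ∧ d))   [eliminate →]
= ¬¬(¬c ∨ b ∨ a) ∧ ¬(¬b ∧ ¬a ∧ d)   [De Morgan]
= (¬c ∨ b ∨ a) ∧ ¬(¬b ∧ ¬a ∧ d)   [double negation]
= (¬c ∨ b ∨ a) ∧ (¬¬b ∨ ¬¬a ∨ ¬d)   [De Morgan]
= (¬c ∨ b ∨ a) ∧ (b ∨ ¬¬a ∨ ¬d)   [double negation]
= (¬c ∨ b ∨ a) ∧ (b ∨ a ∨ ¬d)   [double negation]

(¬c ∨ b ∨ a) ∧ (b ∨ a ∨ ¬d)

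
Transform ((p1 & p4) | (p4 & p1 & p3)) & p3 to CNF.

p1 & p4 & p3

((p1 & p4) | (p4 & p1 & p3)) & p3
= (p1 | p4) & (p1 | p1) & (p1 | p3) & (p4 | p4) & (p4 | p1) & (p4 | p3) & p3   [distribute | over &]
= p1 & p4 & p3   [simplify]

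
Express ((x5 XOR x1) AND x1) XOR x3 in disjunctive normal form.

((x5 XOR x1) AND x1) XOR x3
≡ ((x5 XOR x1) AND x1 AND NOT x3) OR (NOT ((x5 XOR x1) AND x1) AND x3)   (expand XOR)
≡ (((x5 AND NOT x1) OR (NOT x5 AND x1)) AND x1 AND NOT x3) OR (NOT ((x5 XOR x1) AND x1) AND x3)   (expand XOR)
≡ (((x5 AND NOT x1) OR (NOT x5 AND x1)) AND x1 AND NOT x3) OR (NOT (((x5 AND NOT x1) OR (NOT x5 AND x1)) AND x1) AND x3)   (expand XOR)
≡ (((x5 AND NOT x1) OR (NOT x5 AND x1)) AND x1 AND NOT x3) OR ((NOT ((x5 AND NOT x1) OR (NOT x5 AND x1)) OR NOT x1) AND x3)   (De Morgan)
≡ (((x5 AND NOT x1) OR (NOT x5 AND x1)) AND x1 AND NOT x3) OR (((NOT (x5 AND NOT x1) AND NOT (NOT x5 AND x1)) OR NOT x1) AND x3)   (De Morgan)
≡ (((x5 AND NOT x1) OR (NOT x5 AND x1)) AND x1 AND NOT x3) OR ((((NOT x5 OR NOT NOT x1) AND NOT (NOT x5 AND x1)) OR NOT x1) AND x3)   (De Morgan)
≡ (((x5 AND NOT x1) OR (NOT x5 AND x1)) AND x1 AND NOT x3) OR ((((NOT x5 OR x1) AND NOT (NOT x5 AND x1)) OR NOT x1) AND x3)   (double negation)
≡ (((x5 AND NOT x1) OR (NOT x5 AND x1)) AND x1 AND NOT x3) OR ((((NOT x5 OR x1) AND (NOT NOT x5 OR NOT x1)) OR NOT x1) AND x3)   (De Morgan)
≡ (((x5 AND NOT x1) OR (NOT x5 AND x1)) AND x1 AND NOT x3) OR ((((NOT x5 OR x1) AND (x5 OR NOT x1)) OR NOT x1) AND x3)   (double negation)
≡ (x5 AND NOT x1 AND x1 AND NOT x3) OR (NOT x5 AND x1 AND x1 AND NOT x3) OR (NOT x5 AND x5 AND x3) OR (NOT x5 AND NOT x1 AND x3) OR (x1 AND x5 AND x3) OR (x1 AND NOT x1 AND x3) OR (NOT x1 AND x3)   (distribute AND over OR)
≡ (NOT x5 AND x1 AND NOT x3) OR (x1 AND x5 AND x3) OR (NOT x1 AND x3)   (simplify)

(NOT x5 AND x1 AND NOT x3) OR (x1 AND x5 AND x3) OR (NOT x1 AND x3)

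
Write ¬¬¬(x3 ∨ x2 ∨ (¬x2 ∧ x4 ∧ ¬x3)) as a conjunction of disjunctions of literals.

¬x3 ∧ ¬x2 ∧ (x2 ∨ ¬x4 ∨ x3)

¬¬¬(x3 ∨ x2 ∨ (¬x2 ∧ x4 ∧ ¬x3))
≡ ¬(x3 ∨ x2 ∨ (¬x2 ∧ x4 ∧ ¬x3))   — double negation
≡ ¬x3 ∧ ¬x2 ∧ ¬(¬x2 ∧ x4 ∧ ¬x3)   — De Morgan
≡ ¬x3 ∧ ¬x2 ∧ (¬¬x2 ∨ ¬x4 ∨ ¬¬x3)   — De Morgan
≡ ¬x3 ∧ ¬x2 ∧ (x2 ∨ ¬x4 ∨ ¬¬x3)   — double negation
≡ ¬x3 ∧ ¬x2 ∧ (x2 ∨ ¬x4 ∨ x3)   — double negation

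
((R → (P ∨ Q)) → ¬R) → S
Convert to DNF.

((R → (P ∨ Q)) → ¬R) → S
⇔ ¬((R → (P ∨ Q)) → ¬R) ∨ S   [eliminate →]
⇔ ¬(¬(R → (P ∨ Q)) ∨ ¬R) ∨ S   [eliminate →]
⇔ ¬(¬(¬R ∨ P ∨ Q) ∨ ¬R) ∨ S   [eliminate →]
⇔ (¬¬(¬R ∨ P ∨ Q) ∧ ¬¬R) ∨ S   [De Morgan]
⇔ ((¬R ∨ P ∨ Q) ∧ ¬¬R) ∨ S   [double negation]
⇔ ((¬R ∨ P ∨ Q) ∧ R) ∨ S   [double negation]
⇔ (¬R ∧ R) ∨ (P ∧ R) ∨ (Q ∧ R) ∨ S   [distribute ∧ over ∨]
⇔ (P ∧ R) ∨ (Q ∧ R) ∨ S   [simplify]

(P ∧ R) ∨ (Q ∧ R) ∨ S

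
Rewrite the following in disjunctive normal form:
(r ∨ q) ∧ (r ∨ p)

r ∨ (q ∧ p)

(r ∨ q) ∧ (r ∨ p)
= (r ∧ r) ∨ (r ∧ p) ∨ (q ∧ r) ∨ (q ∧ p)   (distribute ∧ over ∨)
= r ∨ (q ∧ p)   (simplify)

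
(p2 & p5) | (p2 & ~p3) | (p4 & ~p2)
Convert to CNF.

(p2 | p4) & (p5 | ~p3 | p4) & (p5 | ~p3 | ~p2)

(p2 & p5) | (p2 & ~p3) | (p4 & ~p2)
≡ (p2 | p2 | p4) & (p2 | p2 | ~p2) & (p2 | ~p3 | p4) & (p2 | ~p3 | ~p2) & (p5 | p2 | p4) & (p5 | p2 | ~p2) & (p5 | ~p3 | p4) & (p5 | ~p3 | ~p2)   [distribute | over &]
≡ (p2 | p4) & (p5 | ~p3 | p4) & (p5 | ~p3 | ~p2)   [simplify]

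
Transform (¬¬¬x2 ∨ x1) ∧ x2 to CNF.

(¬¬¬x2 ∨ x1) ∧ x2
= (¬x2 ∨ x1) ∧ x2   (double negation)

(¬x2 ∨ x1) ∧ x2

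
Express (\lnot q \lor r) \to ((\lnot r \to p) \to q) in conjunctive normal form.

(q \lor \lnot r) \land (q \lor \lnot p)

(\lnot q \lor r) \to ((\lnot r \to p) \to q)
= \lnot (\lnot q \lor r) \lor ((\lnot r \to p) \to q)   — eliminate \to
= \lnot (\lnot q \lor r) \lor \lnot (\lnot r \to p) \lor q   — eliminate \to
= \lnot (\lnot q \lor r) \lor \lnot (\lnot \lnot r \lor p) \lor q   — eliminate \to
= (\lnot \lnot q \land \lnot r) \lor \lnot (\lnot \lnot r \lor p) \lor q   — De Morgan
= (q \land \lnot r) \lor \lnot (\lnot \lnot r \lor p) \lor q   — double negation
= (q \land \lnot r) \lor (\lnot \lnot \lnot r \land \lnot p) \lor q   — De Morgan
= (q \land \lnot r) \lor (\lnot r \land \lnot p) \lor q   — double negation
= (q \lor \lnot r \lor q) \land (q \lor \lnot p \lor q) \land (\lnot r \lor \lnot r \lor q) \land (\lnot r \lor \lnot p \lor q)   — distribute \lor over \land
= (q \lor \lnot r) \land (q \lor \lnot p)   — simplify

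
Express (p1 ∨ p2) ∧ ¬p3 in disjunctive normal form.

(p1 ∨ p2) ∧ ¬p3
= (p1 ∧ ¬p3) ∨ (p2 ∧ ¬p3)   [distribute ∧ over ∨]

(p1 ∧ ¬p3) ∨ (p2 ∧ ¬p3)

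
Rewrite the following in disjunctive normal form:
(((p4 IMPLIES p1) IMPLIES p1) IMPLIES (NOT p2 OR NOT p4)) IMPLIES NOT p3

(p4 AND NOT p1 AND p2) OR (p1 AND p2 AND p4) OR NOT p3

(((p4 IMPLIES p1) IMPLIES p1) IMPLIES (NOT p2 OR NOT p4)) IMPLIES NOT p3
≡ NOT (((p4 IMPLIES p1) IMPLIES p1) IMPLIES (NOT p2 OR NOT p4)) OR NOT p3   (eliminate IMPLIES)
≡ NOT (NOT ((p4 IMPLIES p1) IMPLIES p1) OR NOT p2 OR NOT p4) OR NOT p3   (eliminate IMPLIES)
≡ NOT (NOT (NOT (p4 IMPLIES p1) OR p1) OR NOT p2 OR NOT p4) OR NOT p3   (eliminate IMPLIES)
≡ NOT (NOT (NOT (NOT p4 OR p1) OR p1) OR NOT p2 OR NOT p4) OR NOT p3   (eliminate IMPLIES)
≡ (NOT NOT (NOT (NOT p4 OR p1) OR p1) AND NOT NOT p2 AND NOT NOT p4) OR NOT p3   (De Morgan)
≡ ((NOT (NOT p4 OR p1) OR p1) AND NOT NOT p2 AND NOT NOT p4) OR NOT p3   (double negation)
≡ (((NOT NOT p4 AND NOT p1) OR p1) AND NOT NOT p2 AND NOT NOT p4) OR NOT p3   (De Morgan)
≡ (((p4 AND NOT p1) OR p1) AND NOT NOT p2 AND NOT NOT p4) OR NOT p3   (double negation)
≡ (((p4 AND NOT p1) OR p1) AND p2 AND NOT NOT p4) OR NOT p3   (double negation)
≡ (((p4 AND NOT p1) OR p1) AND p2 AND p4) OR NOT p3   (double negation)
≡ (p4 AND NOT p1 AND p2 AND p4) OR (p1 AND p2 AND p4) OR NOT p3   (distribute AND over OR)
≡ (p4 AND NOT p1 AND p2) OR (p1 AND p2 AND p4) OR NOT p3   (simplify)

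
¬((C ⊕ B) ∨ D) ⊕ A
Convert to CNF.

(¬C ∨ B ∨ A) ∧ (¬B ∨ C ∨ A) ∧ (¬D ∨ A) ∧ (C ∨ B ∨ D ∨ ¬A) ∧ (¬C ∨ ¬B ∨ D ∨ ¬A)

¬((C ⊕ B) ∨ D) ⊕ A
⇔ (¬((C ⊕ B) ∨ D) ∨ A) ∧ ¬(¬((C ⊕ B) ∨ D) ∧ A)   — expand ⊕
⇔ (¬(((C ∨ B) ∧ ¬(C ∧ B)) ∨ D) ∨ A) ∧ ¬(¬((C ⊕ B) ∨ D) ∧ A)   — expand ⊕
⇔ (¬(((C ∨ B) ∧ ¬(C ∧ B)) ∨ D) ∨ A) ∧ ¬(¬(((C ∨ B) ∧ ¬(C ∧ B)) ∨ D) ∧ A)   — expand ⊕
⇔ ((¬((C ∨ B) ∧ ¬(C ∧ B)) ∧ ¬D) ∨ A) ∧ ¬(¬(((C ∨ B) ∧ ¬(C ∧ B)) ∨ D) ∧ A)   — De Morgan
⇔ (((¬(C ∨ B) ∨ ¬¬(C ∧ B)) ∧ ¬D) ∨ A) ∧ ¬(¬(((C ∨ B) ∧ ¬(C ∧ B)) ∨ D) ∧ A)   — De Morgan
⇔ ((((¬C ∧ ¬B) ∨ ¬¬(C ∧ B)) ∧ ¬D) ∨ A) ∧ ¬(¬(((C ∨ B) ∧ ¬(C ∧ B)) ∨ D) ∧ A)   — De Morgan
⇔ ((((¬C ∧ ¬B) ∨ (C ∧ B)) ∧ ¬D) ∨ A) ∧ ¬(¬(((C ∨ B) ∧ ¬(C ∧ B)) ∨ D) ∧ A)   — double negation
⇔ ((((¬C ∧ ¬B) ∨ (C ∧ B)) ∧ ¬D) ∨ A) ∧ (¬¬(((C ∨ B) ∧ ¬(C ∧ B)) ∨ D) ∨ ¬A)   — De Morgan
⇔ ((((¬C ∧ ¬B) ∨ (C ∧ B)) ∧ ¬D) ∨ A) ∧ (((C ∨ B) ∧ ¬(C ∧ B)) ∨ D ∨ ¬A)   — double negation
⇔ ((((¬C ∧ ¬B) ∨ (C ∧ B)) ∧ ¬D) ∨ A) ∧ (((C ∨ B) ∧ (¬C ∨ ¬B)) ∨ D ∨ ¬A)   — De Morgan
⇔ (¬C ∨ C ∨ A) ∧ (¬C ∨ B ∨ A) ∧ (¬B ∨ C ∨ A) ∧ (¬B ∨ B ∨ A) ∧ (¬D ∨ A) ∧ (C ∨ B ∨ D ∨ ¬A) ∧ (¬C ∨ ¬B ∨ D ∨ ¬A)   — distribute ∨ over ∧
⇔ (¬C ∨ B ∨ A) ∧ (¬B ∨ C ∨ A) ∧ (¬D ∨ A) ∧ (C ∨ B ∨ D ∨ ¬A) ∧ (¬C ∨ ¬B ∨ D ∨ ¬A)   — simplify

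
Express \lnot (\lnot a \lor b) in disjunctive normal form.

a \land \lnot b

\lnot (\lnot a \lor b)
= \lnot \lnot a \land \lnot b   [De Morgan]
= a \land \lnot b   [double negation]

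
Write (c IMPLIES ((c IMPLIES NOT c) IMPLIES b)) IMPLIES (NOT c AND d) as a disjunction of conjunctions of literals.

NOT c AND d

(c IMPLIES ((c IMPLIES NOT c) IMPLIES b)) IMPLIES (NOT c AND d)
= NOT (c IMPLIES ((c IMPLIES NOT c) IMPLIES b)) OR (NOT c AND d)   — eliminate IMPLIES
= NOT (NOT c OR ((c IMPLIES NOT c) IMPLIES b)) OR (NOT c AND d)   — eliminate IMPLIES
= NOT (NOT c OR NOT (c IMPLIES NOT c) OR b) OR (NOT c AND d)   — eliminate IMPLIES
= NOT (NOT c OR NOT (NOT c OR NOT c) OR b) OR (NOT c AND d)   — eliminate IMPLIES
= (NOT NOT c AND NOT NOT (NOT c OR NOT c) AND NOT b) OR (NOT c AND d)   — De Morgan
= (c AND NOT NOT (NOT c OR NOT c) AND NOT b) OR (NOT c AND d)   — double negation
= (c AND (NOT c OR NOT c) AND NOT b) OR (NOT c AND d)   — double negation
= (c AND NOT c AND NOT b) OR (c AND NOT c AND NOT b) OR (NOT c AND d)   — distribute AND over OR
= NOT c AND d   — simplify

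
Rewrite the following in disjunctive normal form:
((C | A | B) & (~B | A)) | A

((C | A | B) & (~B | A)) | A
≡ (C & ~B) | (C & A) | (A & ~B) | (A & A) | (B & ~B) | (B & A) | A   [distribute & over |]
≡ (C & ~B) | A   [simplify]

(C & ~B) | A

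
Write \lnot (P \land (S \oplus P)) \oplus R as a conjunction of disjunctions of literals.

\lnot (P \land (S \oplus P)) \oplus R
⇔ (\lnot (P \land (S \oplus P)) \lor R) \land \lnot (\lnot (P \land (S \oplus P)) \land R)   [expand \oplus]
⇔ (\lnot (P \land (S \lor P) \land \lnot (S \land P)) \lor R) \land \lnot (\lnot (P \land (S \oplus P)) \land R)   [expand \oplus]
⇔ (\lnot (P \land (S \lor P) \land \lnot (S \land P)) \lor R) \land \lnot (\lnot (P \land (S \lor P) \land \lnot (S \land P)) \land R)   [expand \oplus]
⇔ (\lnot P \lor \lnot (S \lor P) \lor \lnot \lnot (S \land P) \lor R) \land \lnot (\lnot (P \land (S \lor P) \land \lnot (S \land P)) \land R)   [De Morgan]
⇔ (\lnot P \lor (\lnot S \land \lnot P) \lor \lnot \lnot (S \land P) \lor R) \land \lnot (\lnot (P \land (S \lor P) \land \lnot (S \land P)) \land R)   [De Morgan]
⇔ (\lnot P \lor (\lnot S \land \lnot P) \lor (S \land P) \lor R) \land \lnot (\lnot (P \land (S \lor P) \land \lnot (S \land P)) \land R)   [double negation]
⇔ (\lnot P \lor (\lnot S \land \lnot P) \lor (S \land P) \lor R) \land (\lnot \lnot (P \land (S \lor P) \land \lnot (S \land P)) \lor \lnot R)   [De Morgan]
⇔ (\lnot P \lor (\lnot S \land \lnot P) \lor (S \land P) \lor R) \land ((P \land (S \lor P) \land \lnot (S \land P)) \lor \lnot R)   [double negation]
⇔ (\lnot P \lor (\lnot S \land \lnot P) \lor (S \land P) \lor R) \land ((P \land (S \lor P) \land (\lnot S \lor \lnot P)) \lor \lnot R)   [De Morgan]
⇔ (\lnot P \lor \lnot S \lor S \lor R) \land (\lnot P \lor \lnot S \lor P \lor R) \land (\lnot P \lor \lnot P \lor S \lor R) \land (\lnot P \lor \lnot P \lor P \lor R) \land (P \lor \lnot R) \land (S \lor P \lor \lnot R) \land (\lnot S \lor \lnot P \lor \lnot R)   [distribute \lor over \land]
⇔ (\lnot P \lor S \lor R) \land (P \lor \lnot R) \land (\lnot S \lor \lnot P \lor \lnot R)   [simplify]

(\lnot P \lor S \lor R) \land (P \lor \lnot R) \land (\lnot S \lor \lnot P \lor \lnot R)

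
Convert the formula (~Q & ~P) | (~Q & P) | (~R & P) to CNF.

(~Q & ~P) | (~Q & P) | (~R & P)
= (~Q | ~Q | ~R) & (~Q | ~Q | P) & (~Q | P | ~R) & (~Q | P | P) & (~P | ~Q | ~R) & (~P | ~Q | P) & (~P | P | ~R) & (~P | P | P)
= (~Q | ~R) & (~Q | P)

(~Q | ~R) & (~Q | P)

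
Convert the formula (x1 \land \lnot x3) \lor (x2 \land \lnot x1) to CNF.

(x1 \land \lnot x3) \lor (x2 \land \lnot x1)
⇔ (x1 \lor x2) \land (x1 \lor \lnot x1) \land (\lnot x3 \lor x2) \land (\lnot x3 \lor \lnot x1)   [distribute \lor over \land]
⇔ (x1 \lor x2) \land (\lnot x3 \lor x2) \land (\lnot x3 \lor \lnot x1)   [simplify]

(x1 \lor x2) \land (\lnot x3 \lor x2) \land (\lnot x3 \lor \lnot x1)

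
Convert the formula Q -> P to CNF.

~Q | P

Q -> P
= ~Q | P   (eliminate ->)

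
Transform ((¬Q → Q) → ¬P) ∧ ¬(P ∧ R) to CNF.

(¬Q ∨ ¬P) ∧ (¬P ∨ ¬R)

((¬Q → Q) → ¬P) ∧ ¬(P ∧ R)
≡ (¬(¬Q → Q) ∨ ¬P) ∧ ¬(P ∧ R)   [eliminate →]
≡ (¬(¬¬Q ∨ Q) ∨ ¬P) ∧ ¬(P ∧ R)   [eliminate →]
≡ (¬¬¬Q ∧ ¬Q ∨ ¬P) ∧ ¬(P ∧ R)   [De Morgan]
≡ (¬Q ∧ ¬Q ∨ ¬P) ∧ ¬(P ∧ R)   [double negation]
≡ (¬Q ∧ ¬Q ∨ ¬P) ∧ (¬P ∨ ¬R)   [De Morgan]
≡ (¬Q ∨ ¬P) ∧ (¬Q ∨ ¬P) ∧ (¬P ∨ ¬R)   [distribute ∨ over ∧]
≡ (¬Q ∨ ¬P) ∧ (¬P ∨ ¬R)   [simplify]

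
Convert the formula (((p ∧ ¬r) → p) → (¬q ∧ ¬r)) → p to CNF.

q ∨ r ∨ p

(((p ∧ ¬r) → p) → (¬q ∧ ¬r)) → p
≡ ¬(((p ∧ ¬r) → p) → (¬q ∧ ¬r)) ∨ p
≡ ¬(¬((p ∧ ¬r) → p) ∨ (¬q ∧ ¬r)) ∨ p
≡ ¬(¬(¬(p ∧ ¬r) ∨ p) ∨ (¬q ∧ ¬r)) ∨ p
≡ (¬¬(¬(p ∧ ¬r) ∨ p) ∧ ¬(¬q ∧ ¬r)) ∨ p
≡ ((¬(p ∧ ¬r) ∨ p) ∧ ¬(¬q ∧ ¬r)) ∨ p
≡ ((¬p ∨ ¬¬r ∨ p) ∧ ¬(¬q ∧ ¬r)) ∨ p
≡ ((¬p ∨ r ∨ p) ∧ ¬(¬q ∧ ¬r)) ∨ p
≡ ((¬p ∨ r ∨ p) ∧ (¬¬q ∨ ¬¬r)) ∨ p
≡ ((¬p ∨ r ∨ p) ∧ (q ∨ ¬¬r)) ∨ p
≡ ((¬p ∨ r ∨ p) ∧ (q ∨ r)) ∨ p
≡ (¬p ∨ r ∨ p ∨ p) ∧ (q ∨ r ∨ p)
≡ q ∨ r ∨ p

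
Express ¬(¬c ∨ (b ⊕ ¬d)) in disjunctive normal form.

¬(¬c ∨ (b ⊕ ¬d))
= ¬(¬c ∨ (b ∧ ¬¬d) ∨ (¬b ∧ ¬d))   [expand ⊕]
= ¬¬c ∧ ¬(b ∧ ¬¬d) ∧ ¬(¬b ∧ ¬d)   [De Morgan]
= c ∧ ¬(b ∧ ¬¬d) ∧ ¬(¬b ∧ ¬d)   [double negation]
= c ∧ (¬b ∨ ¬¬¬d) ∧ ¬(¬b ∧ ¬d)   [De Morgan]
= c ∧ (¬b ∨ ¬d) ∧ ¬(¬b ∧ ¬d)   [double negation]
= c ∧ (¬b ∨ ¬d) ∧ (¬¬b ∨ ¬¬d)   [De Morgan]
= c ∧ (¬b ∨ ¬d) ∧ (b ∨ ¬¬d)   [double negation]
= c ∧ (¬b ∨ ¬d) ∧ (b ∨ d)   [double negation]
= (c ∧ ¬b ∧ b) ∨ (c ∧ ¬b ∧ d) ∨ (c ∧ ¬d ∧ b) ∨ (c ∧ ¬d ∧ d)   [distribute ∧ over ∨]
= (c ∧ ¬b ∧ d) ∨ (c ∧ ¬d ∧ b)   [simplify]

(c ∧ ¬b ∧ d) ∨ (c ∧ ¬d ∧ b)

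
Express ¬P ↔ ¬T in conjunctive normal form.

(P ∨ ¬T) ∧ (T ∨ ¬P)

¬P ↔ ¬T
⇔ (¬P → ¬T) ∧ (¬T → ¬P)   — eliminate ↔
⇔ (¬¬P ∨ ¬T) ∧ (¬T → ¬P)   — eliminate →
⇔ (¬¬P ∨ ¬T) ∧ (¬¬T ∨ ¬P)   — eliminate →
⇔ (P ∨ ¬T) ∧ (¬¬T ∨ ¬P)   — double negation
⇔ (P ∨ ¬T) ∧ (T ∨ ¬P)   — double negation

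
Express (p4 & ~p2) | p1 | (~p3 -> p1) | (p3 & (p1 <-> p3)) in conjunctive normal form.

(p4 & ~p2) | p1 | (~p3 -> p1) | (p3 & (p1 <-> p3))
≡ (p4 & ~p2) | p1 | ~~p3 | p1 | (p3 & (p1 <-> p3))   — eliminate ->
≡ (p4 & ~p2) | p1 | ~~p3 | p1 | (p3 & (p1 -> p3) & (p3 -> p1))   — eliminate <->
≡ (p4 & ~p2) | p1 | ~~p3 | p1 | (p3 & (~p1 | p3) & (p3 -> p1))   — eliminate ->
≡ (p4 & ~p2) | p1 | ~~p3 | p1 | (p3 & (~p1 | p3) & (~p3 | p1))   — eliminate ->
≡ (p4 & ~p2) | p1 | p3 | p1 | (p3 & (~p1 | p3) & (~p3 | p1))   — double negation
≡ (p4 | p1 | p3 | p1 | p3) & (p4 | p1 | p3 | p1 | ~p1 | p3) & (p4 | p1 | p3 | p1 | ~p3 | p1) & (~p2 | p1 | p3 | p1 | p3) & (~p2 | p1 | p3 | p1 | ~p1 | p3) & (~p2 | p1 | p3 | p1 | ~p3 | p1)   — distribute | over &
≡ (p4 | p1 | p3) & (~p2 | p1 | p3)   — simplify

(p4 | p1 | p3) & (~p2 | p1 | p3)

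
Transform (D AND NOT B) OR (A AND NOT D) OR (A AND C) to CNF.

(D OR A) AND (NOT B OR A) AND (NOT B OR NOT D OR C)

(D AND NOT B) OR (A AND NOT D) OR (A AND C)
⇔ (D OR A OR A) AND (D OR A OR C) AND (D OR NOT D OR A) AND (D OR NOT D OR C) AND (NOT B OR A OR A) AND (NOT B OR A OR C) AND (NOT B OR NOT D OR A) AND (NOT B OR NOT D OR C)   [distribute OR over AND]
⇔ (D OR A) AND (NOT B OR A) AND (NOT B OR NOT D OR C)   [simplify]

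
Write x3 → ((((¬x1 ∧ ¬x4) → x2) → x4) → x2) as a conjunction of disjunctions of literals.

(¬x3 ∨ x1 ∨ x4 ∨ x2) ∧ (¬x3 ∨ ¬x4 ∨ x2)

x3 → ((((¬x1 ∧ ¬x4) → x2) → x4) → x2)
= ¬x3 ∨ ((((¬x1 ∧ ¬x4) → x2) → x4) → x2)   (eliminate →)
= ¬x3 ∨ ¬(((¬x1 ∧ ¬x4) → x2) → x4) ∨ x2   (eliminate →)
= ¬x3 ∨ ¬(¬((¬x1 ∧ ¬x4) → x2) ∨ x4) ∨ x2   (eliminate →)
= ¬x3 ∨ ¬(¬(¬(¬x1 ∧ ¬x4) ∨ x2) ∨ x4) ∨ x2   (eliminate →)
= ¬x3 ∨ (¬¬(¬(¬x1 ∧ ¬x4) ∨ x2) ∧ ¬x4) ∨ x2   (De Morgan)
= ¬x3 ∨ ((¬(¬x1 ∧ ¬x4) ∨ x2) ∧ ¬x4) ∨ x2   (double negation)
= ¬x3 ∨ ((¬¬x1 ∨ ¬¬x4 ∨ x2) ∧ ¬x4) ∨ x2   (De Morgan)
= ¬x3 ∨ ((x1 ∨ ¬¬x4 ∨ x2) ∧ ¬x4) ∨ x2   (double negation)
= ¬x3 ∨ ((x1 ∨ x4 ∨ x2) ∧ ¬x4) ∨ x2   (double negation)
= (¬x3 ∨ x1 ∨ x4 ∨ x2 ∨ x2) ∧ (¬x3 ∨ ¬x4 ∨ x2)   (distribute ∨ over ∧)
= (¬x3 ∨ x1 ∨ x4 ∨ x2) ∧ (¬x3 ∨ ¬x4 ∨ x2)   (simplify)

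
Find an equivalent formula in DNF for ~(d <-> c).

(d & ~c) | (c & ~d)

~(d <-> c)
≡ ~((d -> c) & (c -> d))   (eliminate <->)
≡ ~((~d | c) & (c -> d))   (eliminate ->)
≡ ~((~d | c) & (~c | d))   (eliminate ->)
≡ ~(~d | c) | ~(~c | d)   (De Morgan)
≡ (~~d & ~c) | ~(~c | d)   (De Morgan)
≡ (d & ~c) | ~(~c | d)   (double negation)
≡ (d & ~c) | (~~c & ~d)   (De Morgan)
≡ (d & ~c) | (c & ~d)   (double negation)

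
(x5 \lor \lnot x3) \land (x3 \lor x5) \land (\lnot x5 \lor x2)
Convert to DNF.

(x5 \lor \lnot x3) \land (x3 \lor x5) \land (\lnot x5 \lor x2)
⇔ (x5 \land x3 \land \lnot x5) \lor (x5 \land x3 \land x2) \lor (x5 \land x5 \land \lnot x5) \lor (x5 \land x5 \land x2) \lor (\lnot x3 \land x3 \land \lnot x5) \lor (\lnot x3 \land x3 \land x2) \lor (\lnot x3 \land x5 \land \lnot x5) \lor (\lnot x3 \land x5 \land x2)   [distribute \land over \lor]
⇔ x5 \land x2   [simplify]

x5 \land x2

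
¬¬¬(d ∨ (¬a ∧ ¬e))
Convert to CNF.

¬¬¬(d ∨ (¬a ∧ ¬e))
⇔ ¬(d ∨ (¬a ∧ ¬e))   [double negation]
⇔ ¬d ∧ ¬(¬a ∧ ¬e)   [De Morgan]
⇔ ¬d ∧ (¬¬a ∨ ¬¬e)   [De Morgan]
⇔ ¬d ∧ (a ∨ ¬¬e)   [double negation]
⇔ ¬d ∧ (a ∨ e)   [double negation]

¬d ∧ (a ∨ e)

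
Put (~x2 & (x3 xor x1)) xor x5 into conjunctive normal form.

(~x2 & (x3 xor x1)) xor x5
= ((~x2 & (x3 xor x1)) | x5) & ~(~x2 & (x3 xor x1) & x5)   [expand xor]
= ((~x2 & (x3 | x1) & ~(x3 & x1)) | x5) & ~(~x2 & (x3 xor x1) & x5)   [expand xor]
= ((~x2 & (x3 | x1) & ~(x3 & x1)) | x5) & ~(~x2 & (x3 | x1) & ~(x3 & x1) & x5)   [expand xor]
= ((~x2 & (x3 | x1) & (~x3 | ~x1)) | x5) & ~(~x2 & (x3 | x1) & ~(x3 & x1) & x5)   [De Morgan]
= ((~x2 & (x3 | x1) & (~x3 | ~x1)) | x5) & (~~x2 | ~(x3 | x1) | ~~(x3 & x1) | ~x5)   [De Morgan]
= ((~x2 & (x3 | x1) & (~x3 | ~x1)) | x5) & (x2 | ~(x3 | x1) | ~~(x3 & x1) | ~x5)   [double negation]
= ((~x2 & (x3 | x1) & (~x3 | ~x1)) | x5) & (x2 | (~x3 & ~x1) | ~~(x3 & x1) | ~x5)   [De Morgan]
= ((~x2 & (x3 | x1) & (~x3 | ~x1)) | x5) & (x2 | (~x3 & ~x1) | (x3 & x1) | ~x5)   [double negation]
= (~x2 | x5) & (x3 | x1 | x5) & (~x3 | ~x1 | x5) & (x2 | ~x3 | x3 | ~x5) & (x2 | ~x3 | x1 | ~x5) & (x2 | ~x1 | x3 | ~x5) & (x2 | ~x1 | x1 | ~x5)   [distribute | over &]
= (~x2 | x5) & (x3 | x1 | x5) & (~x3 | ~x1 | x5) & (x2 | ~x3 | x1 | ~x5) & (x2 | ~x1 | x3 | ~x5)   [simplify]

(~x2 | x5) & (x3 | x1 | x5) & (~x3 | ~x1 | x5) & (x2 | ~x3 | x1 | ~x5) & (x2 | ~x1 | x3 | ~x5)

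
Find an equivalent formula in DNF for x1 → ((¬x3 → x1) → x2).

x1 → ((¬x3 → x1) → x2)
⇔ ¬x1 ∨ ((¬x3 → x1) → x2)
⇔ ¬x1 ∨ ¬(¬x3 → x1) ∨ x2
⇔ ¬x1 ∨ ¬(¬¬x3 ∨ x1) ∨ x2
⇔ ¬x1 ∨ (¬¬¬x3 ∧ ¬x1) ∨ x2
⇔ ¬x1 ∨ (¬x3 ∧ ¬x1) ∨ x2
⇔ ¬x1 ∨ x2

¬x1 ∨ x2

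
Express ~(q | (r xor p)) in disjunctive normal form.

(~q & ~r & ~p) | (~q & p & r)

~(q | (r xor p))
⇔ ~(q | (r & ~p) | (~r & p))   (expand xor)
⇔ ~q & ~(r & ~p) & ~(~r & p)   (De Morgan)
⇔ ~q & (~r | ~~p) & ~(~r & p)   (De Morgan)
⇔ ~q & (~r | p) & ~(~r & p)   (double negation)
⇔ ~q & (~r | p) & (~~r | ~p)   (De Morgan)
⇔ ~q & (~r | p) & (r | ~p)   (double negation)
⇔ (~q & ~r & r) | (~q & ~r & ~p) | (~q & p & r) | (~q & p & ~p)   (distribute & over |)
⇔ (~q & ~r & ~p) | (~q & p & r)   (simplify)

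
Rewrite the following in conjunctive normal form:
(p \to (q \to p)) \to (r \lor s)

(p \to (q \to p)) \to (r \lor s)
⇔ \lnot (p \to (q \to p)) \lor r \lor s   [eliminate \to]
⇔ \lnot (\lnot p \lor (q \to p)) \lor r \lor s   [eliminate \to]
⇔ \lnot (\lnot p \lor \lnot q \lor p) \lor r \lor s   [eliminate \to]
⇔ (\lnot \lnot p \land \lnot \lnot q \land \lnot p) \lor r \lor s   [De Morgan]
⇔ (p \land \lnot \lnot q \land \lnot p) \lor r \lor s   [double negation]
⇔ (p \land q \land \lnot p) \lor r \lor s   [double negation]
⇔ (p \lor r \lor s) \land (q \lor r \lor s) \land (\lnot p \lor r \lor s)   [distribute \lor over \land]

(p \lor r \lor s) \land (q \lor r \lor s) \land (\lnot p \lor r \lor s)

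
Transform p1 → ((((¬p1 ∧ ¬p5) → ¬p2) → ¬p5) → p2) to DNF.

p1 → ((((¬p1 ∧ ¬p5) → ¬p2) → ¬p5) → p2)
⇔ ¬p1 ∨ ((((¬p1 ∧ ¬p5) → ¬p2) → ¬p5) → p2)   [eliminate →]
⇔ ¬p1 ∨ ¬(((¬p1 ∧ ¬p5) → ¬p2) → ¬p5) ∨ p2   [eliminate →]
⇔ ¬p1 ∨ ¬(¬((¬p1 ∧ ¬p5) → ¬p2) ∨ ¬p5) ∨ p2   [eliminate →]
⇔ ¬p1 ∨ ¬(¬(¬(¬p1 ∧ ¬p5) ∨ ¬p2) ∨ ¬p5) ∨ p2   [eliminate →]
⇔ ¬p1 ∨ (¬¬(¬(¬p1 ∧ ¬p5) ∨ ¬p2) ∧ ¬¬p5) ∨ p2   [De Morgan]
⇔ ¬p1 ∨ ((¬(¬p1 ∧ ¬p5) ∨ ¬p2) ∧ ¬¬p5) ∨ p2   [double negation]
⇔ ¬p1 ∨ ((¬¬p1 ∨ ¬¬p5 ∨ ¬p2) ∧ ¬¬p5) ∨ p2   [De Morgan]
⇔ ¬p1 ∨ ((p1 ∨ ¬¬p5 ∨ ¬p2) ∧ ¬¬p5) ∨ p2   [double negation]
⇔ ¬p1 ∨ ((p1 ∨ p5 ∨ ¬p2) ∧ ¬¬p5) ∨ p2   [double negation]
⇔ ¬p1 ∨ ((p1 ∨ p5 ∨ ¬p2) ∧ p5) ∨ p2   [double negation]
⇔ ¬p1 ∨ (p1 ∧ p5) ∨ (p5 ∧ p5) ∨ (¬p2 ∧ p5) ∨ p2   [distribute ∧ over ∨]
⇔ ¬p1 ∨ p5 ∨ p2   [simplify]

¬p1 ∨ p5 ∨ p2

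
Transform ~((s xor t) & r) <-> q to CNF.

(s | t | q) & (~s | ~t | q) & (r | q) & (~q | ~s | t | ~r) & (~q | ~t | s | ~r)

~((s xor t) & r) <-> q
≡ (~((s xor t) & r) -> q) & (q -> ~((s xor t) & r))   — eliminate <->
≡ (~~((s xor t) & r) | q) & (q -> ~((s xor t) & r))   — eliminate ->
≡ (~~((s | t) & ~(s & t) & r) | q) & (q -> ~((s xor t) & r))   — expand xor
≡ (~~((s | t) & ~(s & t) & r) | q) & (~q | ~((s xor t) & r))   — eliminate ->
≡ (~~((s | t) & ~(s & t) & r) | q) & (~q | ~((s | t) & ~(s & t) & r))   — expand xor
≡ (((s | t) & ~(s & t) & r) | q) & (~q | ~((s | t) & ~(s & t) & r))   — double negation
≡ (((s | t) & (~s | ~t) & r) | q) & (~q | ~((s | t) & ~(s & t) & r))   — De Morgan
≡ (((s | t) & (~s | ~t) & r) | q) & (~q | ~(s | t) | ~~(s & t) | ~r)   — De Morgan
≡ (((s | t) & (~s | ~t) & r) | q) & (~q | (~s & ~t) | ~~(s & t) | ~r)   — De Morgan
≡ (((s | t) & (~s | ~t) & r) | q) & (~q | (~s & ~t) | (s & t) | ~r)   — double negation
≡ (s | t | q) & (~s | ~t | q) & (r | q) & (~q | ~s | s | ~r) & (~q | ~s | t | ~r) & (~q | ~t | s | ~r) & (~q | ~t | t | ~r)   — distribute | over &
≡ (s | t | q) & (~s | ~t | q) & (r | q) & (~q | ~s | t | ~r) & (~q | ~t | s | ~r)   — simplify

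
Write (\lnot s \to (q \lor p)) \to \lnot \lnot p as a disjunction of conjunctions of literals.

(\lnot s \land \lnot q \land \lnot p) \lor p

(\lnot s \to (q \lor p)) \to \lnot \lnot p
⇔ \lnot (\lnot s \to (q \lor p)) \lor \lnot \lnot p   — eliminate \to
⇔ \lnot (\lnot \lnot s \lor q \lor p) \lor \lnot \lnot p   — eliminate \to
⇔ (\lnot \lnot \lnot s \land \lnot q \land \lnot p) \lor \lnot \lnot p   — De Morgan
⇔ (\lnot s \land \lnot q \land \lnot p) \lor \lnot \lnot p   — double negation
⇔ (\lnot s \land \lnot q \land \lnot p) \lor p   — double negation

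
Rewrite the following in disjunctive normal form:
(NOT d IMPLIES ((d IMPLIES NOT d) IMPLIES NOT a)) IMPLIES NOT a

(NOT d AND a) OR NOT a

(NOT d IMPLIES ((d IMPLIES NOT d) IMPLIES NOT a)) IMPLIES NOT a
≡ NOT (NOT d IMPLIES ((d IMPLIES NOT d) IMPLIES NOT a)) OR NOT a   [eliminate IMPLIES]
≡ NOT (NOT NOT d OR ((d IMPLIES NOT d) IMPLIES NOT a)) OR NOT a   [eliminate IMPLIES]
≡ NOT (NOT NOT d OR NOT (d IMPLIES NOT d) OR NOT a) OR NOT a   [eliminate IMPLIES]
≡ NOT (NOT NOT d OR NOT (NOT d OR NOT d) OR NOT a) OR NOT a   [eliminate IMPLIES]
≡ (NOT NOT NOT d AND NOT NOT (NOT d OR NOT d) AND NOT NOT a) OR NOT a   [De Morgan]
≡ (NOT d AND NOT NOT (NOT d OR NOT d) AND NOT NOT a) OR NOT a   [double negation]
≡ (NOT d AND (NOT d OR NOT d) AND NOT NOT a) OR NOT a   [double negation]
≡ (NOT d AND (NOT d OR NOT d) AND a) OR NOT a   [double negation]
≡ (NOT d AND NOT d AND a) OR (NOT d AND NOT d AND a) OR NOT a   [distribute AND over OR]
≡ (NOT d AND a) OR NOT a   [simplify]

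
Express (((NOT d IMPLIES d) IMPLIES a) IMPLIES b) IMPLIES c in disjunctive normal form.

(NOT d AND NOT b) OR (a AND NOT b) OR c

(((NOT d IMPLIES d) IMPLIES a) IMPLIES b) IMPLIES c
≡ NOT (((NOT d IMPLIES d) IMPLIES a) IMPLIES b) OR c   [eliminate IMPLIES]
≡ NOT (NOT ((NOT d IMPLIES d) IMPLIES a) OR b) OR c   [eliminate IMPLIES]
≡ NOT (NOT (NOT (NOT d IMPLIES d) OR a) OR b) OR c   [eliminate IMPLIES]
≡ NOT (NOT (NOT (NOT NOT d OR d) OR a) OR b) OR c   [eliminate IMPLIES]
≡ (NOT NOT (NOT (NOT NOT d OR d) OR a) AND NOT b) OR c   [De Morgan]
≡ ((NOT (NOT NOT d OR d) OR a) AND NOT b) OR c   [double negation]
≡ (((NOT NOT NOT d AND NOT d) OR a) AND NOT b) OR c   [De Morgan]
≡ (((NOT d AND NOT d) OR a) AND NOT b) OR c   [double negation]
≡ (NOT d AND NOT d AND NOT b) OR (a AND NOT b) OR c   [distribute AND over OR]
≡ (NOT d AND NOT b) OR (a AND NOT b) OR c   [simplify]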